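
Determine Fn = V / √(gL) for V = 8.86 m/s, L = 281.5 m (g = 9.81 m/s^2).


Formula: Fn = V / sqrt(g * L)
Step 1 — g * L = 9.81 * 281.5 = 2761.515
Step 2 — sqrt(g * L) = sqrt(2761.515) = 52.550119
Step 3 — Fn = 8.86 / 52.550119 ≈ 0.16860 (5 s.f.)

0.16860


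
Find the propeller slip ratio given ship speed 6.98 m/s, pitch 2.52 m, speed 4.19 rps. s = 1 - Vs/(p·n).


Formula: s = 1 - Vs / (p * n)
Step 1 — p * n = 2.52 * 4.19 = 10.5588
Step 2 — Vs / (p*n) = 6.98 / 10.5588 = 0.66106 (6 d.p.)
Step 3 — s = 1 - 0.66106 = 0.33894

0.33894


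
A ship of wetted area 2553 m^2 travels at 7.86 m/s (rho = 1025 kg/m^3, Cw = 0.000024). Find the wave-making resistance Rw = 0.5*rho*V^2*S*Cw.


Formula: Rw = 0.5 * rho * V^2 * S * Cw
Step 1 — V^2 = 7.86^2 = 61.7796
Step 2 — 0.5 * rho * V^2 = 0.5 * 1025 * 61.7796 = 31662.045
Step 3 — Rw = 31662.045 * 2553 * 0.000024 ≈ 1940.0 N (5 s.f.)

1940.0 N


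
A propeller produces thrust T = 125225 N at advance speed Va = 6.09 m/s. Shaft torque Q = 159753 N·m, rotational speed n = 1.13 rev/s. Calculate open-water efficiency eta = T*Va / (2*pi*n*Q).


Formula: eta = T * Va / (2 * pi * n * Q)
Step 1 — numerator = T * Va = 125225 * 6.09 = 762620.25
Step 2 — 2 * pi * n = 2 * pi * 1.13 = 7.099999
Step 3 — denominator = 7.099999 * 159753 = 1134246.14
Step 4 — eta = 762620.25 / 1134246.14 ≈ 0.67236 (5 s.f.)

0.67236


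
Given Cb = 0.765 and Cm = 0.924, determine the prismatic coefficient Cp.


Formula: Cp = Cb / Cm
Substituting: Cp = 0.765 / 0.924
Result: Cp ≈ 0.82792 (5 s.f.)

0.82792


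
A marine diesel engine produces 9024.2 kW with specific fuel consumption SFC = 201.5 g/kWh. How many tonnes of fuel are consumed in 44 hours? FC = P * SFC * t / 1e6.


Formula: FC (tonnes) = P * SFC * t / 1,000,000
Step 1 — P * SFC * t = 9024.2 * 201.5 * 44 = 80008557.2 g
Step 2 — FC (tonnes) = 80008557.2 / 1,000,000 ≈ 80.009 tonnes (5 s.f.)

80.009 tonnes


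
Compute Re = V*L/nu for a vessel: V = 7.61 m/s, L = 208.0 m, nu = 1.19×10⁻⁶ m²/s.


Formula: Re = V * L / nu
Step 1 — V * L = 7.61 * 208.0 = 1582.88 m^2/s
Step 2 — Re = 1582.88 / 1.19e-6 = 1.33e+09

1.33e+09


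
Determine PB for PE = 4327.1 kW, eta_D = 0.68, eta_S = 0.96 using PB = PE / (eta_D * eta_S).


Formula: PB = PE / (eta_D * eta_S)
Step 1 — combined efficiency = eta_D * eta_S = 0.68 * 0.96 = 0.6528
Step 2 — PB = 4327.1 / 0.6528 ≈ 6628.5 kW (5 s.f.)

6628.5 kW


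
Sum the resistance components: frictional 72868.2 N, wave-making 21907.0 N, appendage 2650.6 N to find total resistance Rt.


Formula: Rt = Rf + Rw + Ra
Substituting: Rt = 72868.2 + 21907.0 + 2650.6
Result: Rt = 97425.8 N

97425.8 N


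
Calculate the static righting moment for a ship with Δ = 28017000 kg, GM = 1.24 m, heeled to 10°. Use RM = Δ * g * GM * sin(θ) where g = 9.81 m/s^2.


Formula: GZ = GM * sin(theta); RM = disp * g * GZ
Step 1 — GZ = 1.24 * sin(10°) = 1.24 * 0.173648 = 0.215324 m
Step 2 — RM = 28017000 * 9.81 * 0.215324 ≈ 59181000 N·m (5 s.f.)

59181000 N·m


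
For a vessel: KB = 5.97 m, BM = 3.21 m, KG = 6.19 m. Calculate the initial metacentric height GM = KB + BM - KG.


Formula: GM = KB + BM - KG
Step 1 — KM = KB + BM = 5.97 + 3.21 = 9.18 m
Step 2 — GM = KM - KG = 9.18 - 6.19 = 2.99 m

2.99 m


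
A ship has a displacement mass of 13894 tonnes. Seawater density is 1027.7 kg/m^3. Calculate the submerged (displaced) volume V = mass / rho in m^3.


Formula: V = mass / rho
Step 1 — convert tonnes to kg: 13894 t * 1000 = 13894000 kg
Step 2 — V = 13894000 / 1027.7 ≈ 13520 m^3 (5 s.f.)

13520 m^3


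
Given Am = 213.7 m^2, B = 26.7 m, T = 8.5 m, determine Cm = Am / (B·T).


Formula: Cm = Am / (B * T)
Step 1 — B * T = 26.7 * 8.5 = 226.95 m^2
Step 2 — Cm = 213.7 / 226.95 ≈ 0.94162 (5 s.f.)

0.94162


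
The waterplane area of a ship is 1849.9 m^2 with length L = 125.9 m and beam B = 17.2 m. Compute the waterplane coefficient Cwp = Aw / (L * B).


Formula: Cwp = Aw / (L * B)
Step 1 — L * B = 125.9 * 17.2 = 2165.48 m^2
Step 2 — Cwp = 1849.9 / 2165.48 ≈ 0.85427 (5 s.f.)

0.85427


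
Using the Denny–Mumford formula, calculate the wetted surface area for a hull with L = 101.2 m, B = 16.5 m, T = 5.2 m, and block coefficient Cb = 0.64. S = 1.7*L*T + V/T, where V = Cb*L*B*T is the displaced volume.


Formula: S = 1.7*L*T + V/T with V = Cb*L*B*T, i.e. S = L * (1.7*T + Cb*B)
Step 1 — 1.7*T = 1.7 * 5.2 = 8.84 m
Step 2 — Cb*B = 0.64 * 16.5 = 10.56 m
Step 3 — 1.7*T + Cb*B = 8.84 + 10.56 = 19.4 m
Step 4 — S = 101.2 * 19.4 ≈ 1963.3 m^2 (5 s.f.)

1963.3 m^2


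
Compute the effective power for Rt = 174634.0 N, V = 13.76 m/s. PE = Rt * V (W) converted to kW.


Formula: PE = Rt * V / 1000 (kW)
Step 1 — PE (W) = 174634.0 * 13.76 = 2402963.84 W
Step 2 — PE (kW) = 2402963.84 / 1000 ≈ 2403.0 kW (5 s.f.)

2403.0 kW


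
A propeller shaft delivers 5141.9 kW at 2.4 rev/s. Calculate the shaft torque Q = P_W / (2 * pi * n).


Formula: Q = P_W / (2 * pi * n)
Step 1 — P_W = 5141.9 kW * 1000 = 5141900.0 W
Step 2 — 2 * pi * n = 2 * pi * 2.4 = 15.079645
Step 3 — Q = 5141900.0 / 15.079645 ≈ 340980 N·m (5 s.f.)

340980 N·m


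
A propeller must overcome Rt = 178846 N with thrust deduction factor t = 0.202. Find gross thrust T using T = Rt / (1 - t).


Formula: T = Rt / (1 - t)
Step 1 — (1 - t) = 1 - 0.202 = 0.798
Step 2 — T = 178846 / 0.798 ≈ 224120 N (5 s.f.)

224120 N


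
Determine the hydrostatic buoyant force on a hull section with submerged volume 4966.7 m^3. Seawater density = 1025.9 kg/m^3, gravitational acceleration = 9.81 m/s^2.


Formula: Fb = rho * g * V
Substituting: Fb = 1025.9 * 9.81 * 4966.7
Intermediate: 1025.9 * 9.81 = 10064.079
Result: Fb = 10064.079 * 4966.7 ≈ 49985000 N (5 s.f.)

49985000 N


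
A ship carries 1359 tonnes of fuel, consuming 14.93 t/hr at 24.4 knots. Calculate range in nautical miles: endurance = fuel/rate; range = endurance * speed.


Formula: endurance = fuel / rate; range = endurance * speed
Step 1 — endurance = 1359 / 14.93 = 91.0248 hours
Step 2 — range = 91.0248 * 24.4 ≈ 2221.0 nautical miles (5 s.f.)

2221.0 NM


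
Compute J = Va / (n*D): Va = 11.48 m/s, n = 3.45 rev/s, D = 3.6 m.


Formula: J = Va / (n * D)
Step 1 — n * D = 3.45 * 3.6 = 12.42
Step 2 — J = 11.48 / 12.42 ≈ 0.92432 (5 s.f.)

0.92432


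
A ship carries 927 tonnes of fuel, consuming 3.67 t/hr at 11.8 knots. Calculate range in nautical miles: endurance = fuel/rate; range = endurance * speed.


Formula: endurance = fuel / rate; range = endurance * speed
Step 1 — endurance = 927 / 3.67 = 252.5886 hours
Step 2 — range = 252.5886 * 11.8 ≈ 2980.5 nautical miles (5 s.f.)

2980.5 NM


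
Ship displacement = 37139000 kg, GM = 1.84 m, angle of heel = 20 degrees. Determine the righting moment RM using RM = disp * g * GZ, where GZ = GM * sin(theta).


Formula: GZ = GM * sin(theta); RM = disp * g * GZ
Step 1 — GZ = 1.84 * sin(20°) = 1.84 * 0.34202 = 0.629317 m
Step 2 — RM = 37139000 * 9.81 * 0.629317 ≈ 229280000 N·m (5 s.f.)

229280000 N·m


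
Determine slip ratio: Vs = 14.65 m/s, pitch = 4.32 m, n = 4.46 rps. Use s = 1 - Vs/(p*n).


Formula: s = 1 - Vs / (p * n)
Step 1 — p * n = 4.32 * 4.46 = 19.2672
Step 2 — Vs / (p*n) = 14.65 / 19.2672 = 0.76036 (6 d.p.)
Step 3 — s = 1 - 0.76036 = 0.23964

0.23964


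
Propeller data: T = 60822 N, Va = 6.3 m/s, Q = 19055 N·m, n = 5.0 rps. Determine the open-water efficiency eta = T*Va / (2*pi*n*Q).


Formula: eta = T * Va / (2 * pi * n * Q)
Step 1 — numerator = T * Va = 60822 * 6.3 = 383178.6
Step 2 — 2 * pi * n = 2 * pi * 5.0 = 31.415927
Step 3 — denominator = 31.415927 * 19055 = 598630.49
Step 4 — eta = 383178.6 / 598630.49 ≈ 0.64009 (5 s.f.)

0.64009


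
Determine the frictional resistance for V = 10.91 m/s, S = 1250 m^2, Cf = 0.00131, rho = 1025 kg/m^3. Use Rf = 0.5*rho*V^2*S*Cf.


Formula: Rf = 0.5 * rho * V^2 * S * Cf
Step 1 — V^2 = 10.91^2 = 119.0281
Step 2 — 0.5 * rho * V^2 = 0.5 * 1025 * 119.0281 = 61001.90125
Step 3 — Rf = 61001.90125 * 1250 * 0.00131 ≈ 99891 N (5 s.f.)

99891 N


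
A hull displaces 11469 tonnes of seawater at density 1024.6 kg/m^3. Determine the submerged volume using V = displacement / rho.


Formula: V = mass / rho
Step 1 — convert tonnes to kg: 11469 t * 1000 = 11469000 kg
Step 2 — V = 11469000 / 1024.6 ≈ 11194 m^3 (5 s.f.)

11194 m^3


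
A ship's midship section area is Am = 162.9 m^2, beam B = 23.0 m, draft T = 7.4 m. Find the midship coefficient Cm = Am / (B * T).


Formula: Cm = Am / (B * T)
Step 1 — B * T = 23.0 * 7.4 = 170.2 m^2
Step 2 — Cm = 162.9 / 170.2 ≈ 0.95711 (5 s.f.)

0.95711


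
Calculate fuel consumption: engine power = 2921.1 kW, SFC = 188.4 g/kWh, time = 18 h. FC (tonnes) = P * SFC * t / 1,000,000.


Formula: FC (tonnes) = P * SFC * t / 1,000,000
Step 1 — P * SFC * t = 2921.1 * 188.4 * 18 = 9906034.32 g
Step 2 — FC (tonnes) = 9906034.32 / 1,000,000 ≈ 9.9060 tonnes (5 s.f.)

9.9060 tonnes


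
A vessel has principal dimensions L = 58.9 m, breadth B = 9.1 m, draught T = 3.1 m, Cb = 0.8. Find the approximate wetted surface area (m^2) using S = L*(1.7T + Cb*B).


Formula: S = 1.7*L*T + V/T with V = Cb*L*B*T, i.e. S = L * (1.7*T + Cb*B)
Step 1 — 1.7*T = 1.7 * 3.1 = 5.27 m
Step 2 — Cb*B = 0.8 * 9.1 = 7.28 m
Step 3 — 1.7*T + Cb*B = 5.27 + 7.28 = 12.55 m
Step 4 — S = 58.9 * 12.55 ≈ 739.20 m^2 (5 s.f.)

739.20 m^2


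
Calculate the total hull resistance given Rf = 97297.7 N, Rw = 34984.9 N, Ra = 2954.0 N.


Formula: Rt = Rf + Rw + Ra
Substituting: Rt = 97297.7 + 34984.9 + 2954.0
Result: Rt = 135236.6 N

135236.6 N


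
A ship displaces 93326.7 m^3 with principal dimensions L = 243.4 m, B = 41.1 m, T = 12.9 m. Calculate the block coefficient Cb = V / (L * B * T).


Formula: Cb = V / (L * B * T)
Step 1 — L * B * T = 243.4 * 41.1 * 12.9 = 129048.246 m^3
Step 2 — Cb = 93326.7 / 129048.246 ≈ 0.72319 (5 s.f.)

0.72319


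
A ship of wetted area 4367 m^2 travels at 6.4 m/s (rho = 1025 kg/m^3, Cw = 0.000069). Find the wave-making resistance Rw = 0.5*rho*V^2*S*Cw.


Formula: Rw = 0.5 * rho * V^2 * S * Cw
Step 1 — V^2 = 6.4^2 = 40.96
Step 2 — 0.5 * rho * V^2 = 0.5 * 1025 * 40.96 = 20992.0
Step 3 — Rw = 20992.0 * 4367 * 0.000069 ≈ 6325.4 N (5 s.f.)

6325.4 N


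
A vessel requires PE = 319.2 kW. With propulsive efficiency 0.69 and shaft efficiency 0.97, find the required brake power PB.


Formula: PB = PE / (eta_D * eta_S)
Step 1 — combined efficiency = eta_D * eta_S = 0.69 * 0.97 = 0.6693
Step 2 — PB = 319.2 / 0.6693 ≈ 476.92 kW (5 s.f.)

476.92 kW


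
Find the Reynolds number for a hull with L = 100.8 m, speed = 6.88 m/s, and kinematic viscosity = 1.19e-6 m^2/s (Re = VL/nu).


Formula: Re = V * L / nu
Step 1 — V * L = 6.88 * 100.8 = 693.504 m^2/s
Step 2 — Re = 693.504 / 1.19e-6 = 5.83e+08

5.83e+08


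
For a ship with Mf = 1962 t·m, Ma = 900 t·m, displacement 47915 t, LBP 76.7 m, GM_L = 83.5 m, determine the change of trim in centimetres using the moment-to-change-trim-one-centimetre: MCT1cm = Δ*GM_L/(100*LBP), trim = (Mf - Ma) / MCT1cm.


Formula: net trimming moment = Mf - Ma; MCT1cm = Δ*GM_L/(100*LBP); trim = net moment / MCT1cm
Step 1 — net trimming moment = 1962 - 900 = 1062 t·m
Step 2 — MCT1cm = 47915 * 83.5 / (100 * 76.7) = 521.6301 t·m/cm
Step 3 — trim = 1062 / 521.6301 ≈ 2.0359 cm (5 s.f.)

2.0359 cm


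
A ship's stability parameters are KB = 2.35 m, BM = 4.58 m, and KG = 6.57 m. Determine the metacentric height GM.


Formula: GM = KB + BM - KG
Step 1 — KM = KB + BM = 2.35 + 4.58 = 6.93 m
Step 2 — GM = KM - KG = 6.93 - 6.57 = 0.36 m

0.36 m


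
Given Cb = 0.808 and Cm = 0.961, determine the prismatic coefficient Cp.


Formula: Cp = Cb / Cm
Substituting: Cp = 0.808 / 0.961
Result: Cp ≈ 0.84079 (5 s.f.)

0.84079


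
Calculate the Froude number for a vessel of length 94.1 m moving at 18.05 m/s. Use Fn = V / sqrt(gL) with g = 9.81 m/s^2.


Formula: Fn = V / sqrt(g * L)
Step 1 — g * L = 9.81 * 94.1 = 923.121
Step 2 — sqrt(g * L) = sqrt(923.121) = 30.382906
Step 3 — Fn = 18.05 / 30.382906 ≈ 0.59408 (5 s.f.)

0.59408


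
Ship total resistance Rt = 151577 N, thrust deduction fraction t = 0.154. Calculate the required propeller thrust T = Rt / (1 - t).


Formula: T = Rt / (1 - t)
Step 1 — (1 - t) = 1 - 0.154 = 0.846
Step 2 — T = 151577 / 0.846 ≈ 179170 N (5 s.f.)

179170 N


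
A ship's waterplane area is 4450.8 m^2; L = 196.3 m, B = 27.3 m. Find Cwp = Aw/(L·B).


Formula: Cwp = Aw / (L * B)
Step 1 — L * B = 196.3 * 27.3 = 5358.99 m^2
Step 2 — Cwp = 4450.8 / 5358.99 ≈ 0.83053 (5 s.f.)

0.83053


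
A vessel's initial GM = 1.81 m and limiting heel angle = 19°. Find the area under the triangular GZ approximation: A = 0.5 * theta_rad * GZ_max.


Formula: GZ_max = GM * sin(theta); Area = 0.5 * theta_rad * GZ_max
Step 1 — GZ_max = 1.81 * sin(19°) = 1.81 * 0.325568 = 0.589278 m
Step 2 — theta_rad = 19 * pi/180 = 0.331613 rad
Step 3 — Area = 0.5 * 0.331613 * 0.589278 ≈ 0.097706 m·rad (5 s.f.)

0.097706 m·rad


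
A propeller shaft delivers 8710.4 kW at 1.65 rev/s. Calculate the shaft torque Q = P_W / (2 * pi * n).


Formula: Q = P_W / (2 * pi * n)
Step 1 — P_W = 8710.4 kW * 1000 = 8710400.0 W
Step 2 — 2 * pi * n = 2 * pi * 1.65 = 10.367256
Step 3 — Q = 8710400.0 / 10.367256 ≈ 840180 N·m (5 s.f.)

840180 N·m


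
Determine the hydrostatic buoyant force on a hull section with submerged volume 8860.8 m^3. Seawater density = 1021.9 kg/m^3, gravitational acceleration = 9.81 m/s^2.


Formula: Fb = rho * g * V
Substituting: Fb = 1021.9 * 9.81 * 8860.8
Intermediate: 1021.9 * 9.81 = 10024.839
Result: Fb = 10024.839 * 8860.8 ≈ 88828000 N (5 s.f.)

88828000 N


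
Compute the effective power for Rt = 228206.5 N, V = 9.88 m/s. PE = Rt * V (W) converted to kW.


Formula: PE = Rt * V / 1000 (kW)
Step 1 — PE (W) = 228206.5 * 9.88 = 2254680.22 W
Step 2 — PE (kW) = 2254680.22 / 1000 ≈ 2254.7 kW (5 s.f.)

2254.7 kW


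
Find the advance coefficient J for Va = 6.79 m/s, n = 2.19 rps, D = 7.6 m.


Formula: J = Va / (n * D)
Step 1 — n * D = 2.19 * 7.6 = 16.644
Step 2 — J = 6.79 / 16.644 ≈ 0.40795 (5 s.f.)

0.40795


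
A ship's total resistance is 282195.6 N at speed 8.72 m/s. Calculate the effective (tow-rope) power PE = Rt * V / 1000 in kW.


Formula: PE = Rt * V / 1000 (kW)
Step 1 — PE (W) = 282195.6 * 8.72 = 2460745.632 W
Step 2 — PE (kW) = 2460745.632 / 1000 ≈ 2460.7 kW (5 s.f.)

2460.7 kW


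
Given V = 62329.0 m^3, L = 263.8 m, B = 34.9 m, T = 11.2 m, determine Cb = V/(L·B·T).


Formula: Cb = V / (L * B * T)
Step 1 — L * B * T = 263.8 * 34.9 * 11.2 = 103114.144 m^3
Step 2 — Cb = 62329.0 / 103114.144 ≈ 0.60447 (5 s.f.)

0.60447


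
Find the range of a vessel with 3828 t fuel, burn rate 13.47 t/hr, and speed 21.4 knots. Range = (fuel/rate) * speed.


Formula: endurance = fuel / rate; range = endurance * speed
Step 1 — endurance = 3828 / 13.47 = 284.1871 hours
Step 2 — range = 284.1871 * 21.4 ≈ 6081.6 nautical miles (5 s.f.)

6081.6 NM


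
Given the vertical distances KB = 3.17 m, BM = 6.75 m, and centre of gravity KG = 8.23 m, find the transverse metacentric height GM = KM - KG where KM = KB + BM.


Formula: GM = KB + BM - KG
Step 1 — KM = KB + BM = 3.17 + 6.75 = 9.92 m
Step 2 — GM = KM - KG = 9.92 - 8.23 = 1.69 m

1.69 m


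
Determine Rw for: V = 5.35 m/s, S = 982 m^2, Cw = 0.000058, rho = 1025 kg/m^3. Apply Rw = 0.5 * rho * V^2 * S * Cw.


Formula: Rw = 0.5 * rho * V^2 * S * Cw
Step 1 — V^2 = 5.35^2 = 28.6225
Step 2 — 0.5 * rho * V^2 = 0.5 * 1025 * 28.6225 = 14669.03125
Step 3 — Rw = 14669.03125 * 982 * 0.000058 ≈ 835.49 N (5 s.f.)

835.49 N


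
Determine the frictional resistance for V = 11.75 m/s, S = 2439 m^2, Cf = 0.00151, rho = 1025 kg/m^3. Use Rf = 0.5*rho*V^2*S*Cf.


Formula: Rf = 0.5 * rho * V^2 * S * Cf
Step 1 — V^2 = 11.75^2 = 138.0625
Step 2 — 0.5 * rho * V^2 = 0.5 * 1025 * 138.0625 = 70757.03125
Step 3 — Rf = 70757.03125 * 2439 * 0.00151 ≈ 260590 N (5 s.f.)

260590 N


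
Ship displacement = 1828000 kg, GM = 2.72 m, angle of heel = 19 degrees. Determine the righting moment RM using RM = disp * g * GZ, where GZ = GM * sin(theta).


Formula: GZ = GM * sin(theta); RM = disp * g * GZ
Step 1 — GZ = 2.72 * sin(19°) = 2.72 * 0.325568 = 0.885545 m
Step 2 — RM = 1828000 * 9.81 * 0.885545 ≈ 15880000 N·m (5 s.f.)

15880000 N·m


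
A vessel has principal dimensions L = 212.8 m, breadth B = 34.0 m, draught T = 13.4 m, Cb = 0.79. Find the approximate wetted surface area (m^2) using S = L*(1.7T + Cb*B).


Formula: S = 1.7*L*T + V/T with V = Cb*L*B*T, i.e. S = L * (1.7*T + Cb*B)
Step 1 — 1.7*T = 1.7 * 13.4 = 22.78 m
Step 2 — Cb*B = 0.79 * 34.0 = 26.86 m
Step 3 — 1.7*T + Cb*B = 22.78 + 26.86 = 49.64 m
Step 4 — S = 212.8 * 49.64 ≈ 10563 m^2 (5 s.f.)

10563 m^2


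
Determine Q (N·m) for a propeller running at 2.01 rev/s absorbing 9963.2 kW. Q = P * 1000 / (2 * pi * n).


Formula: Q = P_W / (2 * pi * n)
Step 1 — P_W = 9963.2 kW * 1000 = 9963200.0 W
Step 2 — 2 * pi * n = 2 * pi * 2.01 = 12.629202
Step 3 — Q = 9963200.0 / 12.629202 ≈ 788900 N·m (5 s.f.)

788900 N·m


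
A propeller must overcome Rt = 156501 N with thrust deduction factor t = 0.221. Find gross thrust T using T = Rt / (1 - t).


Formula: T = Rt / (1 - t)
Step 1 — (1 - t) = 1 - 0.221 = 0.779
Step 2 — T = 156501 / 0.779 ≈ 200900 N (5 s.f.)

200900 N


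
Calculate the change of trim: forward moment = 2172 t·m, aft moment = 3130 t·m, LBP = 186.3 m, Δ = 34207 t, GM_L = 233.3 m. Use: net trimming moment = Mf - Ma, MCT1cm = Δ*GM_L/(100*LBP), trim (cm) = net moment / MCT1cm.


Formula: net trimming moment = Mf - Ma; MCT1cm = Δ*GM_L/(100*LBP); trim = net moment / MCT1cm
Step 1 — net trimming moment = 2172 - 3130 = -958 t·m
Step 2 — MCT1cm = 34207 * 233.3 / (100 * 186.3) = 428.3679 t·m/cm
Step 3 — trim = -958 / 428.3679 ≈ -2.2364 cm (5 s.f.)

-2.2364 cm


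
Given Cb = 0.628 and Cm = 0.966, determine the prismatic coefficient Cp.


Formula: Cp = Cb / Cm
Substituting: Cp = 0.628 / 0.966
Result: Cp ≈ 0.65010 (5 s.f.)

0.65010


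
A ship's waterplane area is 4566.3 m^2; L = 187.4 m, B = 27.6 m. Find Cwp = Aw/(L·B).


Formula: Cwp = Aw / (L * B)
Step 1 — L * B = 187.4 * 27.6 = 5172.24 m^2
Step 2 — Cwp = 4566.3 / 5172.24 ≈ 0.88285 (5 s.f.)

0.88285


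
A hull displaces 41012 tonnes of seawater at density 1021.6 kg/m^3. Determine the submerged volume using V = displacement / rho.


Formula: V = mass / rho
Step 1 — convert tonnes to kg: 41012 t * 1000 = 41012000 kg
Step 2 — V = 41012000 / 1021.6 ≈ 40145 m^3 (5 s.f.)

40145 m^3


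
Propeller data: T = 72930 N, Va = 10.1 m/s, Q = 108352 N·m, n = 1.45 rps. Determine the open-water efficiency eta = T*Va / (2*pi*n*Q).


Formula: eta = T * Va / (2 * pi * n * Q)
Step 1 — numerator = T * Va = 72930 * 10.1 = 736593.0
Step 2 — 2 * pi * n = 2 * pi * 1.45 = 9.110619
Step 3 — denominator = 9.110619 * 108352 = 987153.79
Step 4 — eta = 736593.0 / 987153.79 ≈ 0.74618 (5 s.f.)

0.74618


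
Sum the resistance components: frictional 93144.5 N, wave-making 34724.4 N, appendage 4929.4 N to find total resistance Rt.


Formula: Rt = Rf + Rw + Ra
Substituting: Rt = 93144.5 + 34724.4 + 4929.4
Result: Rt = 132798.3 N

132798.3 N


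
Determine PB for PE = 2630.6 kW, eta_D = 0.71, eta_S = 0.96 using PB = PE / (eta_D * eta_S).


Formula: PB = PE / (eta_D * eta_S)
Step 1 — combined efficiency = eta_D * eta_S = 0.71 * 0.96 = 0.6816
Step 2 — PB = 2630.6 / 0.6816 ≈ 3859.4 kW (5 s.f.)

3859.4 kW


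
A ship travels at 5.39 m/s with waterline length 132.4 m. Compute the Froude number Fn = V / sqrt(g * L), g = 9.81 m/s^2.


Formula: Fn = V / sqrt(g * L)
Step 1 — g * L = 9.81 * 132.4 = 1298.844
Step 2 — sqrt(g * L) = sqrt(1298.844) = 36.039478
Step 3 — Fn = 5.39 / 36.039478 ≈ 0.14956 (5 s.f.)

0.14956


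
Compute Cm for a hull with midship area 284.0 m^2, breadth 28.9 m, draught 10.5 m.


Formula: Cm = Am / (B * T)
Step 1 — B * T = 28.9 * 10.5 = 303.45 m^2
Step 2 — Cm = 284.0 / 303.45 ≈ 0.93590 (5 s.f.)

0.93590


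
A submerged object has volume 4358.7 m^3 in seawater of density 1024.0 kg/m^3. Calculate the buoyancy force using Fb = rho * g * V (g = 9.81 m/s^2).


Formula: Fb = rho * g * V
Substituting: Fb = 1024.0 * 9.81 * 4358.7
Intermediate: 1024.0 * 9.81 = 10045.44
Result: Fb = 10045.44 * 4358.7 ≈ 43785000 N (5 s.f.)

43785000 N


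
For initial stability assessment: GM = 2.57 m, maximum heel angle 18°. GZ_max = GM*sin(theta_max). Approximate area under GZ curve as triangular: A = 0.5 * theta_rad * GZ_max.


Formula: GZ_max = GM * sin(theta); Area = 0.5 * theta_rad * GZ_max
Step 1 — GZ_max = 2.57 * sin(18°) = 2.57 * 0.309017 = 0.794174 m
Step 2 — theta_rad = 18 * pi/180 = 0.314159 rad
Step 3 — Area = 0.5 * 0.314159 * 0.794174 ≈ 0.12475 m·rad (5 s.f.)

0.12475 m·rad


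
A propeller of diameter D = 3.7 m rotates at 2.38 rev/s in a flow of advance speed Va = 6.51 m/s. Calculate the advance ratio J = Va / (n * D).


Formula: J = Va / (n * D)
Step 1 — n * D = 2.38 * 3.7 = 8.806
Step 2 — J = 6.51 / 8.806 ≈ 0.73927 (5 s.f.)

0.73927


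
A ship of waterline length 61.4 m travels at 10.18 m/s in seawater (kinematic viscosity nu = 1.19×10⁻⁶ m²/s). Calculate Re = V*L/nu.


Formula: Re = V * L / nu
Step 1 — V * L = 10.18 * 61.4 = 625.052 m^2/s
Step 2 — Re = 625.052 / 1.19e-6 = 5.25e+08

5.25e+08


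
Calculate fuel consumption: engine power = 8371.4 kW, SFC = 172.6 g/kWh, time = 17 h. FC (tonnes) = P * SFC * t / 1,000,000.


Formula: FC (tonnes) = P * SFC * t / 1,000,000
Step 1 — P * SFC * t = 8371.4 * 172.6 * 17 = 24563361.88 g
Step 2 — FC (tonnes) = 24563361.88 / 1,000,000 ≈ 24.563 tonnes (5 s.f.)

24.563 tonnes


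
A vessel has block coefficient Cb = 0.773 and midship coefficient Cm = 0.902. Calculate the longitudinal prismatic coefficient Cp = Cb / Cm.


Formula: Cp = Cb / Cm
Substituting: Cp = 0.773 / 0.902
Result: Cp ≈ 0.85698 (5 s.f.)

0.85698


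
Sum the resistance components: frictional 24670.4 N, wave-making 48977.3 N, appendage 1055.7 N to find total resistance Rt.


Formula: Rt = Rf + Rw + Ra
Substituting: Rt = 24670.4 + 48977.3 + 1055.7
Result: Rt = 74703.4 N

74703.4 N


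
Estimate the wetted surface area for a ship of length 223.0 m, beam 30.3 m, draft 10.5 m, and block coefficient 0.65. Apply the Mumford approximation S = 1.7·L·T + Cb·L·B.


Formula: S = 1.7*L*T + V/T with V = Cb*L*B*T, i.e. S = L * (1.7*T + Cb*B)
Step 1 — 1.7*T = 1.7 * 10.5 = 17.85 m
Step 2 — Cb*B = 0.65 * 30.3 = 19.695 m
Step 3 — 1.7*T + Cb*B = 17.85 + 19.695 = 37.545 m
Step 4 — S = 223.0 * 37.545 ≈ 8372.5 m^2 (5 s.f.)

8372.5 m^2


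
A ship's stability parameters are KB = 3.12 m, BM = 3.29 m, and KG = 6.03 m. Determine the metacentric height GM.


Formula: GM = KB + BM - KG
Step 1 — KM = KB + BM = 3.12 + 3.29 = 6.41 m
Step 2 — GM = KM - KG = 6.41 - 6.03 = 0.38 m

0.38 m


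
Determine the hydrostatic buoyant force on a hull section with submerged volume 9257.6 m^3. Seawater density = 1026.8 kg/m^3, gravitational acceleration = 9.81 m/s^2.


Formula: Fb = rho * g * V
Substituting: Fb = 1026.8 * 9.81 * 9257.6
Intermediate: 1026.8 * 9.81 = 10072.908
Result: Fb = 10072.908 * 9257.6 ≈ 93251000 N (5 s.f.)

93251000 N


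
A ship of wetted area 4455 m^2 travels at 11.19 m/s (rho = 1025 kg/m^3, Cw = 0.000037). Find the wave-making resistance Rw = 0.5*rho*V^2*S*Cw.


Formula: Rw = 0.5 * rho * V^2 * S * Cw
Step 1 — V^2 = 11.19^2 = 125.2161
Step 2 — 0.5 * rho * V^2 = 0.5 * 1025 * 125.2161 = 64173.25125
Step 3 — Rw = 64173.25125 * 4455 * 0.000037 ≈ 10578 N (5 s.f.)

10578 N


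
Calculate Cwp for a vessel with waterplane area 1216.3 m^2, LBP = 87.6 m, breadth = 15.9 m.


Formula: Cwp = Aw / (L * B)
Step 1 — L * B = 87.6 * 15.9 = 1392.84 m^2
Step 2 — Cwp = 1216.3 / 1392.84 ≈ 0.87325 (5 s.f.)

0.87325


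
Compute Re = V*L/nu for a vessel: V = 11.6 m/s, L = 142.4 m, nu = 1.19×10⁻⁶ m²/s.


Formula: Re = V * L / nu
Step 1 — V * L = 11.6 * 142.4 = 1651.84 m^2/s
Step 2 — Re = 1651.84 / 1.19e-6 = 1.39e+09

1.39e+09


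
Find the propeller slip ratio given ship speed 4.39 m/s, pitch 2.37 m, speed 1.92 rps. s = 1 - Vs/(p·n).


Formula: s = 1 - Vs / (p * n)
Step 1 — p * n = 2.37 * 1.92 = 4.5504
Step 2 — Vs / (p*n) = 4.39 / 4.5504 = 0.96475 (6 d.p.)
Step 3 — s = 1 - 0.96475 = 0.03525

0.03525


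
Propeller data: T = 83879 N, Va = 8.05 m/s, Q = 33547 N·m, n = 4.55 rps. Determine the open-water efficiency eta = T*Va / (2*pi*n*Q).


Formula: eta = T * Va / (2 * pi * n * Q)
Step 1 — numerator = T * Va = 83879 * 8.05 = 675225.95
Step 2 — 2 * pi * n = 2 * pi * 4.55 = 28.588493
Step 3 — denominator = 28.588493 * 33547 = 959058.17
Step 4 — eta = 675225.95 / 959058.17 ≈ 0.70405 (5 s.f.)

0.70405


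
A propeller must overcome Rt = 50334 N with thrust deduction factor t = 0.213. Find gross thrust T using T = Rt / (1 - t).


Formula: T = Rt / (1 - t)
Step 1 — (1 - t) = 1 - 0.213 = 0.787
Step 2 — T = 50334 / 0.787 ≈ 63957 N (5 s.f.)

63957 N


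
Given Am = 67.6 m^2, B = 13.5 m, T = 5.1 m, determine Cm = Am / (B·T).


Formula: Cm = Am / (B * T)
Step 1 — B * T = 13.5 * 5.1 = 68.85 m^2
Step 2 — Cm = 67.6 / 68.85 ≈ 0.98184 (5 s.f.)

0.98184


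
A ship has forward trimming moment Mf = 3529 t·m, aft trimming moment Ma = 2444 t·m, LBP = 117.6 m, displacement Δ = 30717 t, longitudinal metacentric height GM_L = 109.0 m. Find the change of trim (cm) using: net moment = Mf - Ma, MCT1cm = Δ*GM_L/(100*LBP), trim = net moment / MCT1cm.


Formula: net trimming moment = Mf - Ma; MCT1cm = Δ*GM_L/(100*LBP); trim = net moment / MCT1cm
Step 1 — net trimming moment = 3529 - 2444 = 1085 t·m
Step 2 — MCT1cm = 30717 * 109.0 / (100 * 117.6) = 284.7069 t·m/cm
Step 3 — trim = 1085 / 284.7069 ≈ 3.8109 cm (5 s.f.)

3.8109 cm


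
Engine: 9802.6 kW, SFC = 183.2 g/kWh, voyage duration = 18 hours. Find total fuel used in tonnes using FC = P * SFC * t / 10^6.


Formula: FC (tonnes) = P * SFC * t / 1,000,000
Step 1 — P * SFC * t = 9802.6 * 183.2 * 18 = 32325053.76 g
Step 2 — FC (tonnes) = 32325053.76 / 1,000,000 ≈ 32.325 tonnes (5 s.f.)

32.325 tonnes


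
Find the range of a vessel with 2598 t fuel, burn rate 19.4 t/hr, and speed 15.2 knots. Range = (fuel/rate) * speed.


Formula: endurance = fuel / rate; range = endurance * speed
Step 1 — endurance = 2598 / 19.4 = 133.9175 hours
Step 2 — range = 133.9175 * 15.2 ≈ 2035.5 nautical miles (5 s.f.)

2035.5 NM


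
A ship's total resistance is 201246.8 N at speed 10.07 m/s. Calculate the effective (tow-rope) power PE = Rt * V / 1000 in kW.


Formula: PE = Rt * V / 1000 (kW)
Step 1 — PE (W) = 201246.8 * 10.07 = 2026555.276 W
Step 2 — PE (kW) = 2026555.276 / 1000 ≈ 2026.6 kW (5 s.f.)

2026.6 kW


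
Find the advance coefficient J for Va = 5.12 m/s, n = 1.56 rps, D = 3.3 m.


Formula: J = Va / (n * D)
Step 1 — n * D = 1.56 * 3.3 = 5.148
Step 2 — J = 5.12 / 5.148 ≈ 0.99456 (5 s.f.)

0.99456


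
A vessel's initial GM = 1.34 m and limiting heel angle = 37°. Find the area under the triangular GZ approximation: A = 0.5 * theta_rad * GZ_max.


Formula: GZ_max = GM * sin(theta); Area = 0.5 * theta_rad * GZ_max
Step 1 — GZ_max = 1.34 * sin(37°) = 1.34 * 0.601815 = 0.806432 m
Step 2 — theta_rad = 37 * pi/180 = 0.645772 rad
Step 3 — Area = 0.5 * 0.645772 * 0.806432 ≈ 0.26039 m·rad (5 s.f.)

0.26039 m·rad


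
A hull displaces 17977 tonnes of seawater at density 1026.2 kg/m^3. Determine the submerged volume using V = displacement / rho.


Formula: V = mass / rho
Step 1 — convert tonnes to kg: 17977 t * 1000 = 17977000 kg
Step 2 — V = 17977000 / 1026.2 ≈ 17518 m^3 (5 s.f.)

17518 m^3


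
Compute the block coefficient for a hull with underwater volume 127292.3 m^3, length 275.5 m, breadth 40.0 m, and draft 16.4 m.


Formula: Cb = V / (L * B * T)
Step 1 — L * B * T = 275.5 * 40.0 * 16.4 = 180728.0 m^3
Step 2 — Cb = 127292.3 / 180728.0 ≈ 0.70433 (5 s.f.)

0.70433


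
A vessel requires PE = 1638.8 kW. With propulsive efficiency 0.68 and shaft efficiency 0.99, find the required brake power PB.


Formula: PB = PE / (eta_D * eta_S)
Step 1 — combined efficiency = eta_D * eta_S = 0.68 * 0.99 = 0.6732
Step 2 — PB = 1638.8 / 0.6732 ≈ 2434.3 kW (5 s.f.)

2434.3 kW


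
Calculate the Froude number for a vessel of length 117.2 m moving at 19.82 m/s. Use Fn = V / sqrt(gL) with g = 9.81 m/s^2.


Formula: Fn = V / sqrt(g * L)
Step 1 — g * L = 9.81 * 117.2 = 1149.732
Step 2 — sqrt(g * L) = sqrt(1149.732) = 33.907698
Step 3 — Fn = 19.82 / 33.907698 ≈ 0.58453 (5 s.f.)

0.58453


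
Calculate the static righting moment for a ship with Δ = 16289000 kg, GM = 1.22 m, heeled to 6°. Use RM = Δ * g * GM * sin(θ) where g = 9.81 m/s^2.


Formula: GZ = GM * sin(theta); RM = disp * g * GZ
Step 1 — GZ = 1.22 * sin(6°) = 1.22 * 0.104528 = 0.127524 m
Step 2 — RM = 16289000 * 9.81 * 0.127524 ≈ 20378000 N·m (5 s.f.)

20378000 N·m


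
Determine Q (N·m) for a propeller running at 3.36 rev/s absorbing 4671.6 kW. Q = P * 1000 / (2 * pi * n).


Formula: Q = P_W / (2 * pi * n)
Step 1 — P_W = 4671.6 kW * 1000 = 4671600.0 W
Step 2 — 2 * pi * n = 2 * pi * 3.36 = 21.111503
Step 3 — Q = 4671600.0 / 21.111503 ≈ 221280 N·m (5 s.f.)

221280 N·m


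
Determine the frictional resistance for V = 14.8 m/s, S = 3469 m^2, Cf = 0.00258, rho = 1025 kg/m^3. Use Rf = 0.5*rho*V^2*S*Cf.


Formula: Rf = 0.5 * rho * V^2 * S * Cf
Step 1 — V^2 = 14.8^2 = 219.04
Step 2 — 0.5 * rho * V^2 = 0.5 * 1025 * 219.04 = 112258.0
Step 3 — Rf = 112258.0 * 3469 * 0.00258 ≈ 1004700 N (5 s.f.)

1004700 N


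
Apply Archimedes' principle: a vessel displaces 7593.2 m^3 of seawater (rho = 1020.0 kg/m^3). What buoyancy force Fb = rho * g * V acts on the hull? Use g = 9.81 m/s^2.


Formula: Fb = rho * g * V
Substituting: Fb = 1020.0 * 9.81 * 7593.2
Intermediate: 1020.0 * 9.81 = 10006.2
Result: Fb = 10006.2 * 7593.2 ≈ 75979000 N (5 s.f.)

75979000 N


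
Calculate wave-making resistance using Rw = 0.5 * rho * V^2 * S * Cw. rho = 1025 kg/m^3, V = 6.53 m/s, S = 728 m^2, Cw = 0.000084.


Formula: Rw = 0.5 * rho * V^2 * S * Cw
Step 1 — V^2 = 6.53^2 = 42.6409
Step 2 — 0.5 * rho * V^2 = 0.5 * 1025 * 42.6409 = 21853.46125
Step 3 — Rw = 21853.46125 * 728 * 0.000084 ≈ 1336.4 N (5 s.f.)

1336.4 N


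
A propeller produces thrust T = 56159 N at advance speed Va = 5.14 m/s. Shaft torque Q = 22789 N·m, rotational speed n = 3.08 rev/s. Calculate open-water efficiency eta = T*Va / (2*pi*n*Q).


Formula: eta = T * Va / (2 * pi * n * Q)
Step 1 — numerator = T * Va = 56159 * 5.14 = 288657.26
Step 2 — 2 * pi * n = 2 * pi * 3.08 = 19.352211
Step 3 — denominator = 19.352211 * 22789 = 441017.54
Step 4 — eta = 288657.26 / 441017.54 ≈ 0.65453 (5 s.f.)

0.65453


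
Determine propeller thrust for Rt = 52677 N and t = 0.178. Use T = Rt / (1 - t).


Formula: T = Rt / (1 - t)
Step 1 — (1 - t) = 1 - 0.178 = 0.822
Step 2 — T = 52677 / 0.822 ≈ 64084 N (5 s.f.)

64084 N


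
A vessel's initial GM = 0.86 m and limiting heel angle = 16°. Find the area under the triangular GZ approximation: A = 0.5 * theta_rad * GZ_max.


Formula: GZ_max = GM * sin(theta); Area = 0.5 * theta_rad * GZ_max
Step 1 — GZ_max = 0.86 * sin(16°) = 0.86 * 0.275637 = 0.237048 m
Step 2 — theta_rad = 16 * pi/180 = 0.279253 rad
Step 3 — Area = 0.5 * 0.279253 * 0.237048 ≈ 0.033098 m·rad (5 s.f.)

0.033098 m·rad


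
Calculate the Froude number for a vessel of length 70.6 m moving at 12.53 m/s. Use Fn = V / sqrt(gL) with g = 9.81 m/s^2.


Formula: Fn = V / sqrt(g * L)
Step 1 — g * L = 9.81 * 70.6 = 692.586
Step 2 — sqrt(g * L) = sqrt(692.586) = 26.317029
Step 3 — Fn = 12.53 / 26.317029 ≈ 0.47612 (5 s.f.)

0.47612


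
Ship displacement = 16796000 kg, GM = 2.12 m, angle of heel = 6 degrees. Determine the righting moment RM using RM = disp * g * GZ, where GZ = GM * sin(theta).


Formula: GZ = GM * sin(theta); RM = disp * g * GZ
Step 1 — GZ = 2.12 * sin(6°) = 2.12 * 0.104528 = 0.221599 m
Step 2 — RM = 16796000 * 9.81 * 0.221599 ≈ 36513000 N·m (5 s.f.)

36513000 N·m


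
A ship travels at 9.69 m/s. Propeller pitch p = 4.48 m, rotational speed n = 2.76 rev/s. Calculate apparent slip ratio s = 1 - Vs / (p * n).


Formula: s = 1 - Vs / (p * n)
Step 1 — p * n = 4.48 * 2.76 = 12.3648
Step 2 — Vs / (p*n) = 9.69 / 12.3648 = 0.783676 (6 d.p.)
Step 3 — s = 1 - 0.783676 = 0.216324

0.216324


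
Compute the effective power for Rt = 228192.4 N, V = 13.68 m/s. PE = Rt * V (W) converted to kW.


Formula: PE = Rt * V / 1000 (kW)
Step 1 — PE (W) = 228192.4 * 13.68 = 3121672.032 W
Step 2 — PE (kW) = 3121672.032 / 1000 ≈ 3121.7 kW (5 s.f.)

3121.7 kW


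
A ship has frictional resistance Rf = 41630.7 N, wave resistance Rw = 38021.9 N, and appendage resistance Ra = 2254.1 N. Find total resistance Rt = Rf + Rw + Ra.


Formula: Rt = Rf + Rw + Ra
Substituting: Rt = 41630.7 + 38021.9 + 2254.1
Result: Rt = 81906.7 N

81906.7 N


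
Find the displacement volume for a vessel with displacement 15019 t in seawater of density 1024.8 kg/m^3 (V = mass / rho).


Formula: V = mass / rho
Step 1 — convert tonnes to kg: 15019 t * 1000 = 15019000 kg
Step 2 — V = 15019000 / 1024.8 ≈ 14656 m^3 (5 s.f.)

14656 m^3


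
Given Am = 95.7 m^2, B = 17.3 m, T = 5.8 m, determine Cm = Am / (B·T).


Formula: Cm = Am / (B * T)
Step 1 — B * T = 17.3 * 5.8 = 100.34 m^2
Step 2 — Cm = 95.7 / 100.34 ≈ 0.95376 (5 s.f.)

0.95376


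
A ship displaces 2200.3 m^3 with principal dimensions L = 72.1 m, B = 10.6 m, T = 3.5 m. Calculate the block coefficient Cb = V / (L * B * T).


Formula: Cb = V / (L * B * T)
Step 1 — L * B * T = 72.1 * 10.6 * 3.5 = 2674.91 m^3
Step 2 — Cb = 2200.3 / 2674.91 ≈ 0.82257 (5 s.f.)

0.82257


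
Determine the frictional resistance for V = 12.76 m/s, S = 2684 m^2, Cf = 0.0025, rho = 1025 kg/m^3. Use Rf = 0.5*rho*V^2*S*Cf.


Formula: Rf = 0.5 * rho * V^2 * S * Cf
Step 1 — V^2 = 12.76^2 = 162.8176
Step 2 — 0.5 * rho * V^2 = 0.5 * 1025 * 162.8176 = 83444.02
Step 3 — Rf = 83444.02 * 2684 * 0.0025 ≈ 559910 N (5 s.f.)

559910 N


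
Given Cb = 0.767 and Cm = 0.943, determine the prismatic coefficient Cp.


Formula: Cp = Cb / Cm
Substituting: Cp = 0.767 / 0.943
Result: Cp ≈ 0.81336 (5 s.f.)

0.81336


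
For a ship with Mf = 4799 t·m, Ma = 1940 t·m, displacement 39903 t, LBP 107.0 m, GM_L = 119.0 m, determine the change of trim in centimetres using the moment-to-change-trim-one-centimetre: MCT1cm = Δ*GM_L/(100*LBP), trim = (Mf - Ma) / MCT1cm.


Formula: net trimming moment = Mf - Ma; MCT1cm = Δ*GM_L/(100*LBP); trim = net moment / MCT1cm
Step 1 — net trimming moment = 4799 - 1940 = 2859 t·m
Step 2 — MCT1cm = 39903 * 119.0 / (100 * 107.0) = 443.781 t·m/cm
Step 3 — trim = 2859 / 443.781 ≈ 6.4424 cm (5 s.f.)

6.4424 cm


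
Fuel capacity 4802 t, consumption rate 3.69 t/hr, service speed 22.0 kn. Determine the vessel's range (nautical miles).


Formula: endurance = fuel / rate; range = endurance * speed
Step 1 — endurance = 4802 / 3.69 = 1301.355 hours
Step 2 — range = 1301.355 * 22.0 ≈ 28630 nautical miles (5 s.f.)

28630 NM


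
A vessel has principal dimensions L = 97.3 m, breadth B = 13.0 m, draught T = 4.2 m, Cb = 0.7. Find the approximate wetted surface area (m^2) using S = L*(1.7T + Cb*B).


Formula: S = 1.7*L*T + V/T with V = Cb*L*B*T, i.e. S = L * (1.7*T + Cb*B)
Step 1 — 1.7*T = 1.7 * 4.2 = 7.14 m
Step 2 — Cb*B = 0.7 * 13.0 = 9.1 m
Step 3 — 1.7*T + Cb*B = 7.14 + 9.1 = 16.24 m
Step 4 — S = 97.3 * 16.24 ≈ 1580.2 m^2 (5 s.f.)

1580.2 m^2


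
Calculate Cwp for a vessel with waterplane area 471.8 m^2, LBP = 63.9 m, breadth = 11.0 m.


Formula: Cwp = Aw / (L * B)
Step 1 — L * B = 63.9 * 11.0 = 702.9 m^2
Step 2 — Cwp = 471.8 / 702.9 ≈ 0.67122 (5 s.f.)

0.67122


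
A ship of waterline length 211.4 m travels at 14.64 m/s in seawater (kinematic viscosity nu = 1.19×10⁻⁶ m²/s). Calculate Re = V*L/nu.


Formula: Re = V * L / nu
Step 1 — V * L = 14.64 * 211.4 = 3094.896 m^2/s
Step 2 — Re = 3094.896 / 1.19e-6 = 2.60e+09

2.60e+09


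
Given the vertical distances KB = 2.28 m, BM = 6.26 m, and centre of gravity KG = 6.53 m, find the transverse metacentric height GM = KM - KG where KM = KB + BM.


Formula: GM = KB + BM - KG
Step 1 — KM = KB + BM = 2.28 + 6.26 = 8.54 m
Step 2 — GM = KM - KG = 8.54 - 6.53 = 2.01 m

2.01 m


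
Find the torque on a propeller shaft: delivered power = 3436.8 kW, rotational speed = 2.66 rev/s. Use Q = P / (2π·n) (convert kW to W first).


Formula: Q = P_W / (2 * pi * n)
Step 1 — P_W = 3436.8 kW * 1000 = 3436800.0 W
Step 2 — 2 * pi * n = 2 * pi * 2.66 = 16.713273
Step 3 — Q = 3436800.0 / 16.713273 ≈ 205630 N·m (5 s.f.)

205630 N·m


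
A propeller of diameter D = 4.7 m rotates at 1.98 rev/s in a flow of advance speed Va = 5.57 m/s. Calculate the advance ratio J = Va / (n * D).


Formula: J = Va / (n * D)
Step 1 — n * D = 1.98 * 4.7 = 9.306
Step 2 — J = 5.57 / 9.306 ≈ 0.59854 (5 s.f.)

0.59854


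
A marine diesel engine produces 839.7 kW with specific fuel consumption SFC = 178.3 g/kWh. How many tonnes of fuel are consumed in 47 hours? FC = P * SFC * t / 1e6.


Formula: FC (tonnes) = P * SFC * t / 1,000,000
Step 1 — P * SFC * t = 839.7 * 178.3 * 47 = 7036769.97 g
Step 2 — FC (tonnes) = 7036769.97 / 1,000,000 ≈ 7.0368 tonnes (5 s.f.)

7.0368 tonnes


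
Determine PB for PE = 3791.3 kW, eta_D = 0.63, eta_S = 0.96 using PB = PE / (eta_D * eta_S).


Formula: PB = PE / (eta_D * eta_S)
Step 1 — combined efficiency = eta_D * eta_S = 0.63 * 0.96 = 0.6048
Step 2 — PB = 3791.3 / 0.6048 ≈ 6268.7 kW (5 s.f.)

6268.7 kW


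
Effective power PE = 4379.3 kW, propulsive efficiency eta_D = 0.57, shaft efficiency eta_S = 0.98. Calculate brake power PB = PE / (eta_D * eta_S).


Formula: PB = PE / (eta_D * eta_S)
Step 1 — combined efficiency = eta_D * eta_S = 0.57 * 0.98 = 0.5586
Step 2 — PB = 4379.3 / 0.5586 ≈ 7839.8 kW (5 s.f.)

7839.8 kW


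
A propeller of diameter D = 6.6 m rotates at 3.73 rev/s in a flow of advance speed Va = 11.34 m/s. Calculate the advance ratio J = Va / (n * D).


Formula: J = Va / (n * D)
Step 1 — n * D = 3.73 * 6.6 = 24.618
Step 2 — J = 11.34 / 24.618 ≈ 0.46064 (5 s.f.)

0.46064


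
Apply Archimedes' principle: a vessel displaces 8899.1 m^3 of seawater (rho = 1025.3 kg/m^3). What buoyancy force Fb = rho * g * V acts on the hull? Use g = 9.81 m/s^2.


Formula: Fb = rho * g * V
Substituting: Fb = 1025.3 * 9.81 * 8899.1
Intermediate: 1025.3 * 9.81 = 10058.193
Result: Fb = 10058.193 * 8899.1 ≈ 89509000 N (5 s.f.)

89509000 N


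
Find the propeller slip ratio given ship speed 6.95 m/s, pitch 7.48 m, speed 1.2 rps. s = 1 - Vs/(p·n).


Formula: s = 1 - Vs / (p * n)
Step 1 — p * n = 7.48 * 1.2 = 8.976
Step 2 — Vs / (p*n) = 6.95 / 8.976 = 0.774287 (6 d.p.)
Step 3 — s = 1 - 0.774287 = 0.225713

0.225713


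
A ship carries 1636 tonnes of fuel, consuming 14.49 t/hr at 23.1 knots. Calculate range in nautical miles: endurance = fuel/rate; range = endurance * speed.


Formula: endurance = fuel / rate; range = endurance * speed
Step 1 — endurance = 1636 / 14.49 = 112.9055 hours
Step 2 — range = 112.9055 * 23.1 ≈ 2608.1 nautical miles (5 s.f.)

2608.1 NM


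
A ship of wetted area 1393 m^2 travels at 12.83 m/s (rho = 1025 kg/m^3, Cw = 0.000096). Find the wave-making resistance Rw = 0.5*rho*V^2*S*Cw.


Formula: Rw = 0.5 * rho * V^2 * S * Cw
Step 1 — V^2 = 12.83^2 = 164.6089
Step 2 — 0.5 * rho * V^2 = 0.5 * 1025 * 164.6089 = 84362.06125
Step 3 — Rw = 84362.06125 * 1393 * 0.000096 ≈ 11282 N (5 s.f.)

11282 N
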